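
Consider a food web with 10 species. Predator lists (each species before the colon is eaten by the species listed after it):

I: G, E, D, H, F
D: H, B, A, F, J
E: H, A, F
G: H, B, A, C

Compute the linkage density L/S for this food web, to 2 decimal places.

L/S = 1.70

There are L = 17 links among S = 10 species.
L/S = 17/10 = 1.7000 ≈ 1.70.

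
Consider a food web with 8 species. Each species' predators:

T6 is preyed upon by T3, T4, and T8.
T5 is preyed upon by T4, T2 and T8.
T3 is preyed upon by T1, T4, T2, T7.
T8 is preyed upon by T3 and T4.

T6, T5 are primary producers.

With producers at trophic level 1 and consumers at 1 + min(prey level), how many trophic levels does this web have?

3

Producers (level 1): T6, T5.
Following each consumer down to its lowest-level prey: T6 → T3 → T1 (levels 1 through 3).
All prey of T1 (T3 2) are at level 2 or above, so T1 is at level 1 + 2 = 3.
Every consumer has at least one prey at level 2 or below, so none exceeds level 3.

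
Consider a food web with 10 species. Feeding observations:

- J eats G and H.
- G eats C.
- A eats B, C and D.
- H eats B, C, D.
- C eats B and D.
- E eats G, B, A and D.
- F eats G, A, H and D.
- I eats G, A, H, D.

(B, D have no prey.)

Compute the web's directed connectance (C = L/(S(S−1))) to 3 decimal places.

The web has S = 10 species and L = 23 feeding links.
C = L / (S(S−1)) = 23 / 90 = 0.2556 ≈ 0.256.

C = 0.256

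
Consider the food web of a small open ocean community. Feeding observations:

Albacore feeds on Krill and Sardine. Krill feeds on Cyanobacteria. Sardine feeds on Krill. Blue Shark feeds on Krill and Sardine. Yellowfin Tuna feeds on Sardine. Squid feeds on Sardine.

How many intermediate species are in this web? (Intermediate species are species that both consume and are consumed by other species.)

2

Intermediate species (has both prey and predators): Krill, Sardine.
Count: 2.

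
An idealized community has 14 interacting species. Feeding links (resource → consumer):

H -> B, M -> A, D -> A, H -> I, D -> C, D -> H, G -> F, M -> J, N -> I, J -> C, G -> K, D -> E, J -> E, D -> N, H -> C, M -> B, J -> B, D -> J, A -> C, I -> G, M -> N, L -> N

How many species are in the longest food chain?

5 species

One longest chain: D → H → I → G → K.
It has 5 species and 4 links.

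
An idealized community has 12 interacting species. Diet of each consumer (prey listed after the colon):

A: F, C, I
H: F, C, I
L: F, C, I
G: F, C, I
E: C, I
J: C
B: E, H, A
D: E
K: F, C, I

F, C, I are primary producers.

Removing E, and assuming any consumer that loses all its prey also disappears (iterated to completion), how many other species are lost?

Remove E.
Round 1: D (all prey gone) → extinct.
No further losses. Total secondary extinctions: 1.

1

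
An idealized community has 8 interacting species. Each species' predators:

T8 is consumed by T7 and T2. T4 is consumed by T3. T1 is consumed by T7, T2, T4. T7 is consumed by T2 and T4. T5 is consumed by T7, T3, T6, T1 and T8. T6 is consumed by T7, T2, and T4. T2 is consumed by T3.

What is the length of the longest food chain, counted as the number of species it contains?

5 species

One longest chain: T5 → T8 → T7 → T2 → T3.
It has 5 species and 4 links.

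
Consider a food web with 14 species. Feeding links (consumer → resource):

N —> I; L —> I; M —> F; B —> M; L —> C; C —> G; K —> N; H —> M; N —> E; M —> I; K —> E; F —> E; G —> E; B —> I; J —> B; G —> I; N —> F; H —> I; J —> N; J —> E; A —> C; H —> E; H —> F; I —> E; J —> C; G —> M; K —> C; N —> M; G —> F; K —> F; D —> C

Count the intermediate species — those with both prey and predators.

7

Intermediate species (has both prey and predators): F, I, M, G, N, B, C.
Count: 7.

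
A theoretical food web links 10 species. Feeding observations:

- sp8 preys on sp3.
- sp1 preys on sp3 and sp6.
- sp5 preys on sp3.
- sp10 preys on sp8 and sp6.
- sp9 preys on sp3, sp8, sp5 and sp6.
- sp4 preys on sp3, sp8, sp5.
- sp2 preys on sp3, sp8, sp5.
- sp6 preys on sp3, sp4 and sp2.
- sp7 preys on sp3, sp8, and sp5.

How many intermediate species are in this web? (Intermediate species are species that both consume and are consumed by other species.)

Intermediate species (has both prey and predators): sp8, sp5, sp4, sp2, sp6.
Count: 5.

5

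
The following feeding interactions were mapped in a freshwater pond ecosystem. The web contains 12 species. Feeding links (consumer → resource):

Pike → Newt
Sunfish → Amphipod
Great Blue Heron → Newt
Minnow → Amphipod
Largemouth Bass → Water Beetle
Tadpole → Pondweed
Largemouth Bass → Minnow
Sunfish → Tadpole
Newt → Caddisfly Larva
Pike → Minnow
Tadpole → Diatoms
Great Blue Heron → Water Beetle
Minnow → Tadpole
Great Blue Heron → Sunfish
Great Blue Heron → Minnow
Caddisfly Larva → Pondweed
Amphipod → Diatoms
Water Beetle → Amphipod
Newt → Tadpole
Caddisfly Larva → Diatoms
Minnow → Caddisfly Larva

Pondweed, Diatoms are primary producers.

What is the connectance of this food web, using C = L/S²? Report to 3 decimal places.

The web has S = 12 species and L = 21 feeding links.
C = L / S² = 21 / 144 = 0.1458 ≈ 0.146.

C = 0.146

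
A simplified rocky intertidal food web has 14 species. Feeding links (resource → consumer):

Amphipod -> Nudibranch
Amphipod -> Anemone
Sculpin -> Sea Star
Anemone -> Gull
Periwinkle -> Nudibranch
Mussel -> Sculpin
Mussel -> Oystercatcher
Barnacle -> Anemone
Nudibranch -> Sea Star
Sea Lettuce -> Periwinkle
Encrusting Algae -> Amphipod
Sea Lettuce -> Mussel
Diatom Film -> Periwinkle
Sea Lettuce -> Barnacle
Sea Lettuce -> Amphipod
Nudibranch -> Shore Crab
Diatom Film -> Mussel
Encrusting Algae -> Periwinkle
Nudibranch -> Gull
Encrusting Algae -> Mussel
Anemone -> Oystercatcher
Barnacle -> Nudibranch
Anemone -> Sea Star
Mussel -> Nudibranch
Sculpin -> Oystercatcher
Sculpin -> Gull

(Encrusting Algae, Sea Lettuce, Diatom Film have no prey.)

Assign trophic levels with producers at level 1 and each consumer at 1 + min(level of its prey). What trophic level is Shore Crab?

Trophic level 4

Encrusting Algae is a producer → level 1.
Amphipod eats Encrusting Algae → level 2.
Nudibranch eats Amphipod → level 3.
Shore Crab eats Nudibranch → level 4.
No prey of Shore Crab is below level 3, so 4 is the minimum.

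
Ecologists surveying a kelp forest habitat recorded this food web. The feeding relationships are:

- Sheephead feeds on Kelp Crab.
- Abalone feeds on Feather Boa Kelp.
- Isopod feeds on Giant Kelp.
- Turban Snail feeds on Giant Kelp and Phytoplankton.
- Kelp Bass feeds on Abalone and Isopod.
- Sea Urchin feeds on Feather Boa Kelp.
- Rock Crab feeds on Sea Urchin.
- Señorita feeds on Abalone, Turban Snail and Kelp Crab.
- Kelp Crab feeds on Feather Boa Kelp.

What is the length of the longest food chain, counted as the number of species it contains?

3 species

One longest chain: Phytoplankton → Turban Snail → Señorita.
It has 3 species and 2 links.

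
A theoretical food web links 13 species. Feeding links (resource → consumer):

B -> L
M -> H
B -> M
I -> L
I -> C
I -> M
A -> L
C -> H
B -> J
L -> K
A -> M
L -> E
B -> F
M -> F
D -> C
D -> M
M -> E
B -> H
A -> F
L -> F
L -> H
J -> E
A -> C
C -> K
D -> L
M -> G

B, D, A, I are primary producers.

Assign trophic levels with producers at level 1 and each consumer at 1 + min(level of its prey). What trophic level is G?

B is a producer → level 1.
M eats B → level 2.
G eats M → level 3.
No prey of G is below level 2, so 3 is the minimum.

Trophic level 3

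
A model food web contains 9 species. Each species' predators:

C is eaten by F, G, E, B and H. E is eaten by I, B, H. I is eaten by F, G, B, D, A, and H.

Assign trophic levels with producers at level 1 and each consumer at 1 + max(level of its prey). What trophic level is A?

C is a producer → level 1.
E eats C → level 2.
I eats E → level 3.
A eats I → level 4.

Trophic level 4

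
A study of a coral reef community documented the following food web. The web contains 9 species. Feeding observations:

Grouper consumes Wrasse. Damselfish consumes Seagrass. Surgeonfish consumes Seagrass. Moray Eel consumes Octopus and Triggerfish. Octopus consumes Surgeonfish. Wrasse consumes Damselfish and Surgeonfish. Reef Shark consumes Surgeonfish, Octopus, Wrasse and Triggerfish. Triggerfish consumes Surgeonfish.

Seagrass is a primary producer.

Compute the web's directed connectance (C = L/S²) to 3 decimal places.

The web has S = 9 species and L = 13 feeding links.
C = L / S² = 13 / 81 = 0.1605 ≈ 0.160.

C = 0.160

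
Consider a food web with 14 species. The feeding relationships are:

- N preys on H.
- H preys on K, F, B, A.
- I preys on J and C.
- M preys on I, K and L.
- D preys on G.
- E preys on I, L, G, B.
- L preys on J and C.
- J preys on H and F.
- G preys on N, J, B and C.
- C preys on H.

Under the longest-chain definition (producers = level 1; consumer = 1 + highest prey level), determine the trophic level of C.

Trophic level 3

B is a producer → level 1.
H eats B (level 1); other prey at levels: K 1, A 1, F 1 → level 2.
C eats H → level 3.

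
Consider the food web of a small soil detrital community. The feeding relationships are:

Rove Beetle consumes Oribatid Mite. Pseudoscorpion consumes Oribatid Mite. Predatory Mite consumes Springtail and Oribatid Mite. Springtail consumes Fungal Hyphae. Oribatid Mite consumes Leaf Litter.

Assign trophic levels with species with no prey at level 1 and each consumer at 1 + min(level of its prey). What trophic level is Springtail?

Fungal Hyphae has no prey (basal) → level 1.
Springtail eats Fungal Hyphae → level 2.

Trophic level 2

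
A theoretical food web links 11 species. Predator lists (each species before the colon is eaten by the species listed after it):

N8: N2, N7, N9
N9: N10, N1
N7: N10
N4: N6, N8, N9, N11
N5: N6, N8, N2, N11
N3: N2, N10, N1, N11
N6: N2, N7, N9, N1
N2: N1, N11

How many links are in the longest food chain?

One longest chain: N5 → N6 → N7 → N10.
It has 4 species and 3 links.

3 links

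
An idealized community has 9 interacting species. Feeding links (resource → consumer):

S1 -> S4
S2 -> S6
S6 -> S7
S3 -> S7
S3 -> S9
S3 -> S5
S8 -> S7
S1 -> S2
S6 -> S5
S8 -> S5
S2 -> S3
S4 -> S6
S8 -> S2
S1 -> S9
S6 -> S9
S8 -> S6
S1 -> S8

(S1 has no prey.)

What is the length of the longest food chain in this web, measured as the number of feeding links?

One longest chain: S1 → S8 → S2 → S3 → S9.
It has 5 species and 4 links.

4 links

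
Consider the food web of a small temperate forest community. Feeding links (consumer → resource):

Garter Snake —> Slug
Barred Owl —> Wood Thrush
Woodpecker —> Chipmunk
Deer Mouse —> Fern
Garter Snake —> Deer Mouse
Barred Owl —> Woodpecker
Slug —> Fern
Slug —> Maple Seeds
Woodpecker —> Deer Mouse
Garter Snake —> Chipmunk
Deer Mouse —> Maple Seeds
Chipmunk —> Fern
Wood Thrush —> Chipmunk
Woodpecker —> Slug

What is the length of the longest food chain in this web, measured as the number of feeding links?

One longest chain: Fern → Chipmunk → Wood Thrush → Barred Owl.
It has 4 species and 3 links.

3 links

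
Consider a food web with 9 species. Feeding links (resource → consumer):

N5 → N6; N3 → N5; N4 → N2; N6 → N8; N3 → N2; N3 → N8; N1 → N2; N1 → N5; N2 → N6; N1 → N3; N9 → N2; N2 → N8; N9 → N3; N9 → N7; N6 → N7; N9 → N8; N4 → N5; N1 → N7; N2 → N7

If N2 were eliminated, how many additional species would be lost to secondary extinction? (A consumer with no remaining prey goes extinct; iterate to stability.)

0

Remove N2.
Every predator of it retains at least one other prey: N6 still has N5; N7 still has N1, N9, N6; N8 still has N9, N3, N6.
No consumer loses all prey, so no secondary extinctions occur.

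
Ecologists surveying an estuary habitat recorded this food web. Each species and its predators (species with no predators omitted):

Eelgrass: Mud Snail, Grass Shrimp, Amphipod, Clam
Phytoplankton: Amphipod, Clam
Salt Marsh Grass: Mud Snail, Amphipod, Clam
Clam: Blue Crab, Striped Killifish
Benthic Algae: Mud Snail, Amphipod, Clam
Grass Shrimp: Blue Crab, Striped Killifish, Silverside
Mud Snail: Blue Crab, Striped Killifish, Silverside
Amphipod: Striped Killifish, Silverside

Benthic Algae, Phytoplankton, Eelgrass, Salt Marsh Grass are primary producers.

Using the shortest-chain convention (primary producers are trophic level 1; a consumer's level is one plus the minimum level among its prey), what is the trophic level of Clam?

Benthic Algae is a producer → level 1.
Clam eats Benthic Algae → level 2.

Trophic level 2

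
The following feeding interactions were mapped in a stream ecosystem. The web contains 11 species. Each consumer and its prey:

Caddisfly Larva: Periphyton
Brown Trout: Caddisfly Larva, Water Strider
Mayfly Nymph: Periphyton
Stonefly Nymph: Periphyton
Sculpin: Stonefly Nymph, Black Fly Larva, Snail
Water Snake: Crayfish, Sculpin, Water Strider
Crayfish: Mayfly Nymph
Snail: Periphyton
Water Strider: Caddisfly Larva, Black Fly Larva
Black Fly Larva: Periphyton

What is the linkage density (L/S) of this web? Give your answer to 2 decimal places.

L/S = 1.45

There are L = 16 links among S = 11 species.
L/S = 16/11 = 1.4545 ≈ 1.45.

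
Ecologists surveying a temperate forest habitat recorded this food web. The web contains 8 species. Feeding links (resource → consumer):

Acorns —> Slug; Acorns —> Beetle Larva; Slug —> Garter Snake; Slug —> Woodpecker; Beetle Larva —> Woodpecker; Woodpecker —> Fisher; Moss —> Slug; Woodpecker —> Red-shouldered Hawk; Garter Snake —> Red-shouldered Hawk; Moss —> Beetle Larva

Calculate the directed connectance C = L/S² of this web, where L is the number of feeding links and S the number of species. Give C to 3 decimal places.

The web has S = 8 species and L = 10 feeding links.
C = L / S² = 10 / 64 = 0.1562 ≈ 0.156.

C = 0.156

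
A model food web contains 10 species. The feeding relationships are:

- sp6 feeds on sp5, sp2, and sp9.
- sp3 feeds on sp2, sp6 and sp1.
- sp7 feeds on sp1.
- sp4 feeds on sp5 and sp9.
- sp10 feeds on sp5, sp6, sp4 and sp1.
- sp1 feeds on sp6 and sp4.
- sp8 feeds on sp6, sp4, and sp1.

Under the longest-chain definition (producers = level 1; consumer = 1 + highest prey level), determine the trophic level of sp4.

sp5 is a producer → level 1.
sp4 eats sp5 (level 1); other prey at levels: sp9 1 → level 2.

Trophic level 2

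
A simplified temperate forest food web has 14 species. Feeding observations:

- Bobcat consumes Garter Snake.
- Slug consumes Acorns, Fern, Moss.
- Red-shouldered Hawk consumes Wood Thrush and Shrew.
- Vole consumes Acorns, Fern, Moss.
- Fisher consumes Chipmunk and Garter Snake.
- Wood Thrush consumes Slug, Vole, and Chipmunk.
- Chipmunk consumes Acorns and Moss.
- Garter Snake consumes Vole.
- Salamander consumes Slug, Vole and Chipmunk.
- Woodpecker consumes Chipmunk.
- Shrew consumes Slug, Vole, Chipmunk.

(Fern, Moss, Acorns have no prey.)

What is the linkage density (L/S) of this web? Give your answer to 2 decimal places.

L/S = 1.71

There are L = 24 links among S = 14 species.
L/S = 24/14 = 1.7143 ≈ 1.71.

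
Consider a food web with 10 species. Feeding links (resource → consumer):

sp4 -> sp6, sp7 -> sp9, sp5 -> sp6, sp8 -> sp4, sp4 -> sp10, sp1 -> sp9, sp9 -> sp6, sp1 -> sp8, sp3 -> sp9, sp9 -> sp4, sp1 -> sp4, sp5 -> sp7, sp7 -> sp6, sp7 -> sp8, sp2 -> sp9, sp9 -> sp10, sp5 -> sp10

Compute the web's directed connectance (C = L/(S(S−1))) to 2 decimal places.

C = 0.19

The web has S = 10 species and L = 17 feeding links.
C = L / (S(S−1)) = 17 / 90 = 0.1889 ≈ 0.19.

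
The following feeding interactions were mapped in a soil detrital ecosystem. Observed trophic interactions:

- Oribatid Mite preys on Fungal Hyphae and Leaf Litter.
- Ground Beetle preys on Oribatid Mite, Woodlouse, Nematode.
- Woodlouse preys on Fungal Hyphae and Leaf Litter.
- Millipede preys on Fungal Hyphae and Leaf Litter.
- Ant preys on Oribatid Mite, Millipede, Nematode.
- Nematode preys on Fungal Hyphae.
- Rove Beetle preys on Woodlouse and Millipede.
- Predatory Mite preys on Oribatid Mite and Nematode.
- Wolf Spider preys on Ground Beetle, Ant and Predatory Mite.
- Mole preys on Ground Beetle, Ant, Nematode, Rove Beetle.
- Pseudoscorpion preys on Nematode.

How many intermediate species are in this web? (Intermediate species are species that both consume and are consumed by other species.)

8

Intermediate species (has both prey and predators): Nematode, Millipede, Woodlouse, Oribatid Mite, Rove Beetle, Predatory Mite, Ant, Ground Beetle.
Count: 8.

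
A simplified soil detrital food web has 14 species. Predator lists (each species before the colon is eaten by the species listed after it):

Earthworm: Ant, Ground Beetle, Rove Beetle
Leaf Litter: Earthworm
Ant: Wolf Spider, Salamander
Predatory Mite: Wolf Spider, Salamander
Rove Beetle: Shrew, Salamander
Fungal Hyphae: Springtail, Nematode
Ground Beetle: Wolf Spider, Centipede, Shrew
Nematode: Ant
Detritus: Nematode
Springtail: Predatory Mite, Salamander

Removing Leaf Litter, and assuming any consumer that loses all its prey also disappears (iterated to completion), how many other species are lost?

5

Remove Leaf Litter.
Round 1: Earthworm (all prey gone) → extinct.
Round 2: Ground Beetle (all prey gone), Rove Beetle (all prey gone) → extinct.
Round 3: Centipede (all prey gone), Shrew (all prey gone) → extinct.
No further losses. Total secondary extinctions: 5.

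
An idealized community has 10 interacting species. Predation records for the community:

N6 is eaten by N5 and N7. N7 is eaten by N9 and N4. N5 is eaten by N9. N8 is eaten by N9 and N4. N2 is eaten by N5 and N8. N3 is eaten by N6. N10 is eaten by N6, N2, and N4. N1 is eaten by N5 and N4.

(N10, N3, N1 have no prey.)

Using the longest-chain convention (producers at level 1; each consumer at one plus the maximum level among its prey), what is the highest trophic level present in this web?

4

Producers (level 1): N10, N3, N1.
N10 → N2 → N8 → N9 gives N9 level 4.
No species has a prey at level 4, so no species reaches level 5.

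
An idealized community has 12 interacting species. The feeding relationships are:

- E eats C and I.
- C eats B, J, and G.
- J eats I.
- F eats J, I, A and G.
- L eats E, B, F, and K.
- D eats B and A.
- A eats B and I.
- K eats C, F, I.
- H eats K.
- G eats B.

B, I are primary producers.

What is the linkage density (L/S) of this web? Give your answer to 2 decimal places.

L/S = 1.92

There are L = 23 links among S = 12 species.
L/S = 23/12 = 1.9167 ≈ 1.92.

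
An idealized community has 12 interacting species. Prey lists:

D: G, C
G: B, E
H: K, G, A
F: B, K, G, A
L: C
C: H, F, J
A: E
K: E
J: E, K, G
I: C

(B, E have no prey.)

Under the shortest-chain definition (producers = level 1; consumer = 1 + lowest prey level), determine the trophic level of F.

B is a producer → level 1.
F eats B → level 2.

Trophic level 2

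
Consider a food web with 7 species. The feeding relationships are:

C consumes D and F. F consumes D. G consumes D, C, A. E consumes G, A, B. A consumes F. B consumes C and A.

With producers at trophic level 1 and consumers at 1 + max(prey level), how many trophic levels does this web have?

Producers (level 1): D.
D → F → A → B → E gives E level 5.
No species has a prey at level 5, so no species reaches level 6.

5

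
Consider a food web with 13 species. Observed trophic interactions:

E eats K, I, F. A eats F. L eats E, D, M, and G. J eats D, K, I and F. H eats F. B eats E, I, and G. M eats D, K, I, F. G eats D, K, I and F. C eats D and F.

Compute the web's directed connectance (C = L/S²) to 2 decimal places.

C = 0.15

The web has S = 13 species and L = 26 feeding links.
C = L / S² = 26 / 169 = 0.1538 ≈ 0.15.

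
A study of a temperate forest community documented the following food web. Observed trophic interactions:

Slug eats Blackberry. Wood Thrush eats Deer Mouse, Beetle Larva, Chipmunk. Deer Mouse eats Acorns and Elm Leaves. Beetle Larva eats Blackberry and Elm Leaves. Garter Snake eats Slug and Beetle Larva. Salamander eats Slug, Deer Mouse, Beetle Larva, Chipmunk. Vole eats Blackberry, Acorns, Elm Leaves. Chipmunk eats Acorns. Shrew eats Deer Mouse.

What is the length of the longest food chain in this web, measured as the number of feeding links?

One longest chain: Blackberry → Slug → Garter Snake.
It has 3 species and 2 links.

2 links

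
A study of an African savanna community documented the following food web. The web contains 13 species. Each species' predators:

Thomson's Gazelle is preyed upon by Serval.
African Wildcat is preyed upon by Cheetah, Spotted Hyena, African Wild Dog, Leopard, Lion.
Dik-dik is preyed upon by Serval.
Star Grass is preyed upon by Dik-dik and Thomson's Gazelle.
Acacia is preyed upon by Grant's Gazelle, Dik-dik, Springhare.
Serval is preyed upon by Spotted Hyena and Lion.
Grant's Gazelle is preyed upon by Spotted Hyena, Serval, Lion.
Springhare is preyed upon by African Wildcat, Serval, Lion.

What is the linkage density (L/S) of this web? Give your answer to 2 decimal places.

There are L = 20 links among S = 13 species.
L/S = 20/13 = 1.5385 ≈ 1.54.

L/S = 1.54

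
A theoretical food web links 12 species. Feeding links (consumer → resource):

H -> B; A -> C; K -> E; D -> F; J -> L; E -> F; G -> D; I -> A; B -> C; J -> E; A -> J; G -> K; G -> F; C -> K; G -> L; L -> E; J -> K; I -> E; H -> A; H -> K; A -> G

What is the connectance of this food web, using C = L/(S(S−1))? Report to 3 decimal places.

C = 0.159

The web has S = 12 species and L = 21 feeding links.
C = L / (S(S−1)) = 21 / 132 = 0.1591 ≈ 0.159.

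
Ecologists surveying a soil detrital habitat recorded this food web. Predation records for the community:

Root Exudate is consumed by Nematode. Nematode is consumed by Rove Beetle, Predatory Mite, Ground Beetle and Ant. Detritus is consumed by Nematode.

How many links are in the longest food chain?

2 links

One longest chain: Root Exudate → Nematode → Predatory Mite.
It has 3 species and 2 links.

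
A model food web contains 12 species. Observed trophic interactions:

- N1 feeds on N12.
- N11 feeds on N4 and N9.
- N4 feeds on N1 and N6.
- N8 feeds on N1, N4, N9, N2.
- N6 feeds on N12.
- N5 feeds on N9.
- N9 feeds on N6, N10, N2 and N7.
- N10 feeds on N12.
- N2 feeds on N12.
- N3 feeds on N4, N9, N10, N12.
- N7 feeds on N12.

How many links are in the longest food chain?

One longest chain: N12 → N6 → N9 → N3.
It has 4 species and 3 links.

3 links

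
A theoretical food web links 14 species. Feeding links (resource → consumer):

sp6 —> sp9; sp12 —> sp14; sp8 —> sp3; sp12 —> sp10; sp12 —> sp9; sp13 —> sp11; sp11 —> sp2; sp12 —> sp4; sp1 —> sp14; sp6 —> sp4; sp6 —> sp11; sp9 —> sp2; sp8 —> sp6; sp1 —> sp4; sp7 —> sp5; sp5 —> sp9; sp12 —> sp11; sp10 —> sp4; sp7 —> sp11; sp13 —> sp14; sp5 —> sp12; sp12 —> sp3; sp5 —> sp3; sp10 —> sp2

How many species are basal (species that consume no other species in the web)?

4

Basal species (no prey listed): sp8, sp7, sp1, sp13.
Count: 4.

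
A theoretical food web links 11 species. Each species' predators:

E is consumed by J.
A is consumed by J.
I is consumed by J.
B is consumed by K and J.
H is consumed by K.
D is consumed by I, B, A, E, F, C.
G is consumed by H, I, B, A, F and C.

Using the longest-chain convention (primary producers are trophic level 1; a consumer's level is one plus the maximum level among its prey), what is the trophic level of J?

D is a producer → level 1.
A eats D (level 1); other prey at levels: G 1 → level 2.
J eats A (level 2); other prey at levels: I 2, E 2, B 2 → level 3.

Trophic level 3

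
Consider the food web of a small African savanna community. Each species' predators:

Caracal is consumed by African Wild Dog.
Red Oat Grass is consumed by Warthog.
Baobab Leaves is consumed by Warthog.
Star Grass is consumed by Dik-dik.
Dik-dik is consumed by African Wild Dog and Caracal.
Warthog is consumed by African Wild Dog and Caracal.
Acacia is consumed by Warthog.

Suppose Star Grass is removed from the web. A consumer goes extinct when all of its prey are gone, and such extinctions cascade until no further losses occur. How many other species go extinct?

Remove Star Grass.
Round 1: Dik-dik (all prey gone) → extinct.
No further losses. Total secondary extinctions: 1.

1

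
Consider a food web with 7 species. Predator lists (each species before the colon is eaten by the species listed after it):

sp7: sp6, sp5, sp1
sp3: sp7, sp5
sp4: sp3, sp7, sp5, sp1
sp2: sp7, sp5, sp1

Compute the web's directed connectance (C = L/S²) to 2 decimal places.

C = 0.24

The web has S = 7 species and L = 12 feeding links.
C = L / S² = 12 / 49 = 0.2449 ≈ 0.24.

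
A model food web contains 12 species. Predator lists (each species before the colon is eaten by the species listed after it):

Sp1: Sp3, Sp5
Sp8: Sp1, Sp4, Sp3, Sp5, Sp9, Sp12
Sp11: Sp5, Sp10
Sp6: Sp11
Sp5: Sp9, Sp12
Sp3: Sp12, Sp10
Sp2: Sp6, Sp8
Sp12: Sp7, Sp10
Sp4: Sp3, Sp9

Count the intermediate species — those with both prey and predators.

8

Intermediate species (has both prey and predators): Sp6, Sp8, Sp1, Sp4, Sp11, Sp3, Sp5, Sp12.
Count: 8.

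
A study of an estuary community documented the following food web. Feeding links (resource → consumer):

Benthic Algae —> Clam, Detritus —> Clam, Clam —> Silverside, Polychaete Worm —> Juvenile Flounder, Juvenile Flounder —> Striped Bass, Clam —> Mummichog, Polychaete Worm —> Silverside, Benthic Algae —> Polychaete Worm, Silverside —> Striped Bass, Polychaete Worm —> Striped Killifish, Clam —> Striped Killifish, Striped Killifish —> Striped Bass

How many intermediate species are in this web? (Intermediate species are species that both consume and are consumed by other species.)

5

Intermediate species (has both prey and predators): Polychaete Worm, Clam, Juvenile Flounder, Striped Killifish, Silverside.
Count: 5.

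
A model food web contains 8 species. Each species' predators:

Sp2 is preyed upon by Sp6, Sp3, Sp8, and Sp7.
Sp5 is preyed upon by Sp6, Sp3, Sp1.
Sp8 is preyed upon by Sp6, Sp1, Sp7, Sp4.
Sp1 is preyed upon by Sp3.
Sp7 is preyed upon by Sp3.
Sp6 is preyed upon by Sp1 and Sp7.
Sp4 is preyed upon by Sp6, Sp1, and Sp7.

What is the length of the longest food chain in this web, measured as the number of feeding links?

5 links

One longest chain: Sp2 → Sp8 → Sp4 → Sp6 → Sp1 → Sp3.
It has 6 species and 5 links.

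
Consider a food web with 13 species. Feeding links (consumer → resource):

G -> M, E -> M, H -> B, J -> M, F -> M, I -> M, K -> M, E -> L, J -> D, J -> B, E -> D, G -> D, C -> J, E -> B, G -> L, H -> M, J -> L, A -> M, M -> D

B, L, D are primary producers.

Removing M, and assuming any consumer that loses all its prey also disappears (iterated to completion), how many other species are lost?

4

Remove M.
Round 1: K (all prey gone), F (all prey gone), A (all prey gone), I (all prey gone) → extinct.
No further losses. Total secondary extinctions: 4.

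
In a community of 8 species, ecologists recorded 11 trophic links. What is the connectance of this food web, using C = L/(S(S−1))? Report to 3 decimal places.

C = 0.196

The web has S = 8 species and L = 11 feeding links.
C = L / (S(S−1)) = 11 / 56 = 0.1964 ≈ 0.196.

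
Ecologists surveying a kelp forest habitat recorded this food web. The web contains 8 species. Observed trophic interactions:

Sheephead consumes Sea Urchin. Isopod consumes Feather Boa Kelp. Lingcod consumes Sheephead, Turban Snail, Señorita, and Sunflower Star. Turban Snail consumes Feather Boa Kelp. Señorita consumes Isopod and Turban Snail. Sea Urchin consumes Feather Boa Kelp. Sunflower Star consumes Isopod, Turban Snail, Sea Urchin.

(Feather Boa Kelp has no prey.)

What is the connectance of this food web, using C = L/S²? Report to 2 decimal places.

The web has S = 8 species and L = 13 feeding links.
C = L / S² = 13 / 64 = 0.2031 ≈ 0.20.

C = 0.20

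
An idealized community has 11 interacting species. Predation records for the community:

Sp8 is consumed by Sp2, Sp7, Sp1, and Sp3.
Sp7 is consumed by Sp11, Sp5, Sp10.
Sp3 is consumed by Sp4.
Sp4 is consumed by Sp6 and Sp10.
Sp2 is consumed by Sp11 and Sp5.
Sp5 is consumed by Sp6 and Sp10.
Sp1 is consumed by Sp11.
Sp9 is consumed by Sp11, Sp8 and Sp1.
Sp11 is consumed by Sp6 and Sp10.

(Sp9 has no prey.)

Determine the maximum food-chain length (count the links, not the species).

One longest chain: Sp9 → Sp8 → Sp2 → Sp11 → Sp6.
It has 5 species and 4 links.

4 links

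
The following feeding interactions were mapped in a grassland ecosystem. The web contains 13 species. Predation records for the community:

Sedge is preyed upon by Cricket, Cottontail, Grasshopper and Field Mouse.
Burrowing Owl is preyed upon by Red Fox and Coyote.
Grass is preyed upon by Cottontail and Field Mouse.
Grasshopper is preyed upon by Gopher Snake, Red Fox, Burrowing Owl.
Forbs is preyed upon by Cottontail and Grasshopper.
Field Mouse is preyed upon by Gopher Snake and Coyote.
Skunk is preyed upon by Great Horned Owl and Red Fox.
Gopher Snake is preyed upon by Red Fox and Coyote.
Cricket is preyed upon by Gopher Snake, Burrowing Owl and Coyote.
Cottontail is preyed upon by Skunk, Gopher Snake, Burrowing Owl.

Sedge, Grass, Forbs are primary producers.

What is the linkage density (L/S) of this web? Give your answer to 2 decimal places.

There are L = 25 links among S = 13 species.
L/S = 25/13 = 1.9231 ≈ 1.92.

L/S = 1.92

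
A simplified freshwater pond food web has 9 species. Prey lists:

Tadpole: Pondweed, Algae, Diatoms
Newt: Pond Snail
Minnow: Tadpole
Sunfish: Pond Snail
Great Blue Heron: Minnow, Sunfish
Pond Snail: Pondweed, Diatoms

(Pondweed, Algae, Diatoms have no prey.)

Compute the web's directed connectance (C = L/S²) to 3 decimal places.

The web has S = 9 species and L = 10 feeding links.
C = L / S² = 10 / 81 = 0.1235 ≈ 0.123.

C = 0.123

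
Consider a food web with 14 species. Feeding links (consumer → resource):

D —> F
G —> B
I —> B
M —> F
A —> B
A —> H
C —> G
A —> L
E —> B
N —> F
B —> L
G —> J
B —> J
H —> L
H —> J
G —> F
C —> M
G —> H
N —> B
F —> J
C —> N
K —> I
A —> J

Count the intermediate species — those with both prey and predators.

Intermediate species (has both prey and predators): F, B, H, I, N, M, G.
Count: 7.

7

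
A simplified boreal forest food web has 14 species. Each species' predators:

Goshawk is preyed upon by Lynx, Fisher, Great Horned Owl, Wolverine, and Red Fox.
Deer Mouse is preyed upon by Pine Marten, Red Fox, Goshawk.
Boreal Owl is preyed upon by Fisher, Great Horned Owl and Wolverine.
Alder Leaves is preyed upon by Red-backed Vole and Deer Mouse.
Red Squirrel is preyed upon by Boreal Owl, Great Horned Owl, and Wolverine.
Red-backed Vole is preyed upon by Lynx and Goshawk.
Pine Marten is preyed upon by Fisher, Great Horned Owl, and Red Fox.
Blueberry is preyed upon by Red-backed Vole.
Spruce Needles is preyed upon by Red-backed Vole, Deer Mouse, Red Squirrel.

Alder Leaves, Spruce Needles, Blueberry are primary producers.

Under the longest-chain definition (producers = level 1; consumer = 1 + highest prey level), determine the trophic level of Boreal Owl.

Trophic level 3

Spruce Needles is a producer → level 1.
Red Squirrel eats Spruce Needles → level 2.
Boreal Owl eats Red Squirrel → level 3.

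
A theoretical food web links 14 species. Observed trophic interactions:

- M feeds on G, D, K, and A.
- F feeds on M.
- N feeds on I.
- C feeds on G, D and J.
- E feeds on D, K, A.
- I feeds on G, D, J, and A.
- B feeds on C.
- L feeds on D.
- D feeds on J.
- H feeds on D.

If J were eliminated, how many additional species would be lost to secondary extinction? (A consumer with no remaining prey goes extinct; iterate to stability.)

Remove J.
Round 1: D (all prey gone) → extinct.
Round 2: H (all prey gone), L (all prey gone) → extinct.
No further losses. Total secondary extinctions: 3.

3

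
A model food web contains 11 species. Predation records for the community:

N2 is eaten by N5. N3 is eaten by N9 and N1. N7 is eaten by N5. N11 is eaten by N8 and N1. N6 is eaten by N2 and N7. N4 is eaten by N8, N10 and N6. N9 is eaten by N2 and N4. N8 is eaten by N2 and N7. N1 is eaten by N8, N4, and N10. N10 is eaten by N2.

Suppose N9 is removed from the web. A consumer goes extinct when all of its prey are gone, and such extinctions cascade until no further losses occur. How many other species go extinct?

0

Remove N9.
Every predator of it retains at least one other prey: N4 still has N1; N2 still has N6, N10, N8.
No consumer loses all prey, so no secondary extinctions occur.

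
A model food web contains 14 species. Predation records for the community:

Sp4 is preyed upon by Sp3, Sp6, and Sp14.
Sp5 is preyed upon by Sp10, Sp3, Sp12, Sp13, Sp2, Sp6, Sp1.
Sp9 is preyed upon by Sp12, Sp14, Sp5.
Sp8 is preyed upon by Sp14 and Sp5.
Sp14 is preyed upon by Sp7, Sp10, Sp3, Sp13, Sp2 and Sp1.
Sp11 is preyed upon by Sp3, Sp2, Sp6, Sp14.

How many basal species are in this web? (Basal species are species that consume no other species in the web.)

4

Basal species (no prey listed): Sp4, Sp9, Sp11, Sp8.
Count: 4.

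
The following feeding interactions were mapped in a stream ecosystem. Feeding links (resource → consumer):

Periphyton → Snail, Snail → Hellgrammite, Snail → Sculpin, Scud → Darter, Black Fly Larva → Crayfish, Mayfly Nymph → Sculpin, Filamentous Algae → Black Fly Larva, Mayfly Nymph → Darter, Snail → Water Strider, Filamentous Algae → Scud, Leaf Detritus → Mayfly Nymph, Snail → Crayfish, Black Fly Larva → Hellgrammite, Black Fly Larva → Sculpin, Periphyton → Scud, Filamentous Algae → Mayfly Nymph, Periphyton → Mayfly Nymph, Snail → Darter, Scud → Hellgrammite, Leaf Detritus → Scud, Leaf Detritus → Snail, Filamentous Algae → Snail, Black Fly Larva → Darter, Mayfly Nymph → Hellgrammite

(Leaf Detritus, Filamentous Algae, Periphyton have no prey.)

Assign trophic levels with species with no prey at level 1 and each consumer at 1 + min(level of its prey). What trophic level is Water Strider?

Leaf Detritus has no prey (basal) → level 1.
Snail eats Leaf Detritus → level 2.
Water Strider eats Snail → level 3.
No prey of Water Strider is below level 2, so 3 is the minimum.

Trophic level 3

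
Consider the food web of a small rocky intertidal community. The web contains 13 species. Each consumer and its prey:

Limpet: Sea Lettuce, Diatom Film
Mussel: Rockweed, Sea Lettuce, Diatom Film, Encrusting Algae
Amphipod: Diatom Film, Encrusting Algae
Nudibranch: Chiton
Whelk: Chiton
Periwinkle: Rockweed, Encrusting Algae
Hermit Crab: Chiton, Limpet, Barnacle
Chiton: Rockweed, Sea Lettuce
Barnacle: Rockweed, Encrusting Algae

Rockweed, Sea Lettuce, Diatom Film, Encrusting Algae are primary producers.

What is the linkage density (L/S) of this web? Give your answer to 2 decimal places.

There are L = 19 links among S = 13 species.
L/S = 19/13 = 1.4615 ≈ 1.46.

L/S = 1.46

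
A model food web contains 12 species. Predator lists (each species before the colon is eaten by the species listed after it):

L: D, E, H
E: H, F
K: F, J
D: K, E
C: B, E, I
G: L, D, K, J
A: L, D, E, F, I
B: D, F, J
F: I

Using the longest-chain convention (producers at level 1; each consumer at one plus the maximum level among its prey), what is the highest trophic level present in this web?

Producers (level 1): C, A, G.
A → L → D → K → F → I gives I level 6.
No species has a prey at level 6, so no species reaches level 7.

6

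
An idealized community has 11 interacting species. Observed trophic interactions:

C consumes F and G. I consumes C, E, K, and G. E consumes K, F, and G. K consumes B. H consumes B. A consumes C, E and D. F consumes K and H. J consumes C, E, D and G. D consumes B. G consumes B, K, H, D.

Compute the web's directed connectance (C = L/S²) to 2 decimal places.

C = 0.21

The web has S = 11 species and L = 25 feeding links.
C = L / S² = 25 / 121 = 0.2066 ≈ 0.21.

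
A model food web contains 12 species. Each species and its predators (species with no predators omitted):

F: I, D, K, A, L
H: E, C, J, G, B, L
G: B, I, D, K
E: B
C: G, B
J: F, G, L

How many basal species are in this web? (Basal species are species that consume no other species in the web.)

Basal species (no prey listed): H.
Count: 1.

1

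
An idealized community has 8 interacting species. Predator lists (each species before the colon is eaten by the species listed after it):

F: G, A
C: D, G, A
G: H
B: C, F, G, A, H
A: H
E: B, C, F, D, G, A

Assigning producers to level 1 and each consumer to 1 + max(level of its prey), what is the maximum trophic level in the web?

Producers (level 1): E.
E → B → C → G → H gives H level 5.
No species has a prey at level 5, so no species reaches level 6.

5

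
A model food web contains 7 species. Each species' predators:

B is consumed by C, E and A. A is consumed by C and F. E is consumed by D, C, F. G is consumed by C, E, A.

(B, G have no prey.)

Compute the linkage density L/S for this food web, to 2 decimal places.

L/S = 1.57

There are L = 11 links among S = 7 species.
L/S = 11/7 = 1.5714 ≈ 1.57.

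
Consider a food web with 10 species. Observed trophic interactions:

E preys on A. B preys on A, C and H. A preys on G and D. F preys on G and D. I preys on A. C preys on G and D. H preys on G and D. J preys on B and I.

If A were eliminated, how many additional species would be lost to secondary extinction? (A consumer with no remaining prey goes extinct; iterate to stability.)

Remove A.
Round 1: I (all prey gone), E (all prey gone) → extinct.
No further losses. Total secondary extinctions: 2.

2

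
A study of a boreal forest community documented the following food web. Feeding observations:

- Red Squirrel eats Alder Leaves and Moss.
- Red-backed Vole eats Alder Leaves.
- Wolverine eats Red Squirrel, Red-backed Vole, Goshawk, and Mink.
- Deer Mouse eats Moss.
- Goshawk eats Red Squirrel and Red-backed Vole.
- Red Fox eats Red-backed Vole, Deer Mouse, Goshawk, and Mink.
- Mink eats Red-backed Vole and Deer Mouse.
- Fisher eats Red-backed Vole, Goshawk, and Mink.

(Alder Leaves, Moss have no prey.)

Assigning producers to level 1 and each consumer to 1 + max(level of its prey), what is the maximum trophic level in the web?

Producers (level 1): Alder Leaves, Moss.
Alder Leaves → Red-backed Vole → Goshawk → Fisher gives Fisher level 4.
No species has a prey at level 4, so no species reaches level 5.

4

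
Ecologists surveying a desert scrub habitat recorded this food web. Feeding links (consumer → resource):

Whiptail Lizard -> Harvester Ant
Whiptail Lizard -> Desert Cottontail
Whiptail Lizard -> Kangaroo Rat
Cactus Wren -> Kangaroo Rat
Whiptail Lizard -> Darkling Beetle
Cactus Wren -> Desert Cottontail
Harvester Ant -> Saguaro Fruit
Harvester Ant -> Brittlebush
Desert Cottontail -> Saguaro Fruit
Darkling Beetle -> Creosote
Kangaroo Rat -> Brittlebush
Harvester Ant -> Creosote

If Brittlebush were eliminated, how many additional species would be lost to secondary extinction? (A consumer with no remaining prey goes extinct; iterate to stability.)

1

Remove Brittlebush.
Round 1: Kangaroo Rat (all prey gone) → extinct.
No further losses. Total secondary extinctions: 1.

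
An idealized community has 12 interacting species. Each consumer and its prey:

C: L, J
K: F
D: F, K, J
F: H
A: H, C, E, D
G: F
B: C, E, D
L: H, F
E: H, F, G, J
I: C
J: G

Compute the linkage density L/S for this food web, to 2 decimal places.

L/S = 1.92

There are L = 23 links among S = 12 species.
L/S = 23/12 = 1.9167 ≈ 1.92.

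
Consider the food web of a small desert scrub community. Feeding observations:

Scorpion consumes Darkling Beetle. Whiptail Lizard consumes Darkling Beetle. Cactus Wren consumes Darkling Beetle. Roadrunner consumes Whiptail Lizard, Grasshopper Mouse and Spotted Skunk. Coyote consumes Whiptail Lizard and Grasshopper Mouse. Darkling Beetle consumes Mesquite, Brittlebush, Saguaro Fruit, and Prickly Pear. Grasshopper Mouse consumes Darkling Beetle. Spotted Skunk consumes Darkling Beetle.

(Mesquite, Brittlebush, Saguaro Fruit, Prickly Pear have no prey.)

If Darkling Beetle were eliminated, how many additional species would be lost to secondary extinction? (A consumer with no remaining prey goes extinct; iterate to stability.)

Remove Darkling Beetle.
Round 1: Spotted Skunk (all prey gone), Grasshopper Mouse (all prey gone), Scorpion (all prey gone), Cactus Wren (all prey gone), Whiptail Lizard (all prey gone) → extinct.
Round 2: Roadrunner (all prey gone), Coyote (all prey gone) → extinct.
No further losses. Total secondary extinctions: 7.

7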